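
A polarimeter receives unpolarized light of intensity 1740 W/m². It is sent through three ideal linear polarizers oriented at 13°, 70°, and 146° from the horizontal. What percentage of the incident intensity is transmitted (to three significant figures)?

≈ 0.868%

Unpolarized light through the first polarizer → I₁ = 1740 W/m²/2 = 870 W/m², polarized at 13°.
I₂ = I₁ · cos²(57°) = 870 · 0.2966 = 258.1 W/m².
I₃ = I₂ · cos²(76°) = 258.1 · 0.05853 = 15.1 W/m².
That is 0.868% of the incident intensity.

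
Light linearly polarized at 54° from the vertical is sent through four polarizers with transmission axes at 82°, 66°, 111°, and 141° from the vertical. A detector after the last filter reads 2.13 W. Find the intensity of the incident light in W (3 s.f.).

I₀ ≈ 7.88 W

I₁ = I₀ cos²(82° − 54°) = I₀ cos²(28°) = 0.7796 I₀.
I₂ = I₁ cos²(66° − 82°) = 0.7796 I₀ · cos²(16°) = 0.7204 I₀.
I₃ = I₂ cos²(111° − 66°) = 0.7204 I₀ · cos²(45°) = 0.3602 I₀.
I₄ = I₃ cos²(141° − 111°) = 0.3602 I₀ · cos²(30°) = 0.2701 I₀.
So 2.13 W = 0.2701 I₀, giving I₀ = 2.13/0.2701 = 7.885 W.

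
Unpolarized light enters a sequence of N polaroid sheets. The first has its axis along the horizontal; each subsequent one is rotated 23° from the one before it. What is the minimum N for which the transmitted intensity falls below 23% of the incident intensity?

N = 6

First polarizer halves the unpolarized light: factor 1/2.
Each further stage multiplies by cos²(23°) = 0.8473.
After N polarizers: T = 0.5·0.8473^(N−1). Require T < 0.23 ⇒ N−1 > ln(0.23/0.5)/ln(0.8473) = 4.69, so N−1 ≥ 5 and N = 6.
Check: N=6 gives T = 0.2184 < 0.23; N=5 gives T = 0.2577.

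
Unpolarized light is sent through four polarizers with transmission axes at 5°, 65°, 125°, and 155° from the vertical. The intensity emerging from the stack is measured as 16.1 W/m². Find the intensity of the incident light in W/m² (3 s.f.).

I₀ ≈ 687 W/m²

Unpolarized light through the first polarizer → I₁ = ½ I₀, now polarized at 5°.
I₂ = I₁ cos²(65° − 5°) = 0.5 I₀ · cos²(60°) = 0.125 I₀.
I₃ = I₂ cos²(125° − 65°) = 0.125 I₀ · cos²(60°) = 0.03125 I₀.
I₄ = I₃ cos²(155° − 125°) = 0.03125 I₀ · cos²(30°) = 0.02344 I₀.
So 16.1 W/m² = 0.02344 I₀, giving I₀ = 16.1/0.02344 = 686.9 W/m².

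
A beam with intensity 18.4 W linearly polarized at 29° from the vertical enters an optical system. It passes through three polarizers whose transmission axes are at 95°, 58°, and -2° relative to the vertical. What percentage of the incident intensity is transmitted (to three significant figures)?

By Malus's law, I₁ = 18.4 W · cos²(66°) = 3.044 W.
I₂ = I₁ · cos²(37°) = 3.044 · 0.6378 = 1.942 W.
I₃ = I₂ · cos²(60°) = 1.942 · 0.25 = 0.4854 W.
That is 2.638% of the incident intensity.

≈ 2.64%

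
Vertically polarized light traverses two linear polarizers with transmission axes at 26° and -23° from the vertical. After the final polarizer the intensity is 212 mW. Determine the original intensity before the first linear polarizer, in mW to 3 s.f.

I₁ = I₀ cos²(26° − 0°) = I₀ cos²(26°) = 0.8078 I₀.
I₂ = I₁ cos²(-23° − 26°) = 0.8078 I₀ · cos²(49°) = 0.3477 I₀.
So 212 mW = 0.3477 I₀, giving I₀ = 212/0.3477 = 609.7 mW.

I₀ ≈ 610 mW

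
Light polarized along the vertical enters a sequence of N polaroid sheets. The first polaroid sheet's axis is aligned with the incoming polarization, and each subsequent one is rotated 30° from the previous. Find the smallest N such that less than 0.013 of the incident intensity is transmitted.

First polarizer is aligned with the polarization: full transmission.
Each further stage multiplies by cos²(30°) = 0.75.
After N polarizers: T = 0.75^(N−1). Require T < 0.013 ⇒ N−1 > ln(0.013)/ln(0.75) = 15.10, so N−1 ≥ 16 and N = 17.
Check: N=17 gives T = 0.01002 < 0.013; N=16 gives T = 0.01336.

N = 17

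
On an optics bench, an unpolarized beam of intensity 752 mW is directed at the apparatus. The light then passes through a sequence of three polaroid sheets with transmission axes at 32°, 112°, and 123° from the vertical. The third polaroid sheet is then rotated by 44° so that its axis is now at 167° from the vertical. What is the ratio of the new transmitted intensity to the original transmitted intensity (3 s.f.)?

Before rotation:
Unpolarized light through the first polarizer → I₁ = ½ I₀, now polarized at 32°.
I₂ = I₁ cos²(112° − 32°) = 0.5 I₀ · cos²(80°) = 0.01508 I₀.
I₃ = I₂ cos²(123° − 112°) = 0.01508 I₀ · cos²(11°) = 0.01453 I₀.
After rotation:
Unpolarized light through the first polarizer → I₁ = ½ I₀, now polarized at 32°.
I₂ = I₁ cos²(112° − 32°) = 0.5 I₀ · cos²(80°) = 0.01508 I₀.
I₃ = I₂ cos²(167° − 112°) = 0.01508 I₀ · cos²(55°) = 0.00496 I₀.
Ratio = 0.00496 / 0.01453 = 0.3414.

I_new/I_old ≈ 0.341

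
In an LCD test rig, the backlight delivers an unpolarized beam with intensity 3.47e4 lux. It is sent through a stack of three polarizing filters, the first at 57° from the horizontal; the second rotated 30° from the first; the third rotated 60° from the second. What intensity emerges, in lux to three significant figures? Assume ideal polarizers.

Unpolarized light through the first polarizer → I₁ = 3.47e4 lux/2 = 1.735e+04 lux, polarized at 57°.
I₂ = I₁ · cos²(30°) = 1.735e+04 · 0.75 = 1.301e+04 lux.
I₃ = I₂ · cos²(60°) = 1.301e+04 · 0.25 = 3253 lux.

I ≈ 3250 lux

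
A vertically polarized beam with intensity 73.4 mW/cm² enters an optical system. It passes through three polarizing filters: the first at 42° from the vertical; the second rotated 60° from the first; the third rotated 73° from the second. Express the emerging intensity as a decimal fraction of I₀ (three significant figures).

I/I₀ ≈ 0.0118

By Malus's law, I₁ = 73.4 mW/cm² · cos²(42°) = 40.54 mW/cm².
I₂ = I₁ · cos²(60°) = 40.54 · 0.25 = 10.13 mW/cm².
I₃ = I₂ · cos²(73°) = 10.13 · 0.08548 = 0.8663 mW/cm².
Transmitted fraction = 0.0118.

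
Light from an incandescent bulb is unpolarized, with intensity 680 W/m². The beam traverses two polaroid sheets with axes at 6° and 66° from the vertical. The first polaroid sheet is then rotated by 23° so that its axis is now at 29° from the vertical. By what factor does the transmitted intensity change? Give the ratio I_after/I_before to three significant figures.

Before rotation:
Unpolarized light through the first polarizer → I₁ = ½ I₀, now polarized at 6°.
I₂ = I₁ cos²(66° − 6°) = 0.5 I₀ · cos²(60°) = 0.125 I₀.
After rotation:
Unpolarized light through the first polarizer → I₁ = ½ I₀, now polarized at 29°.
I₂ = I₁ cos²(66° − 29°) = 0.5 I₀ · cos²(37°) = 0.3189 I₀.
Ratio = 0.3189 / 0.125 = 2.551.

I_new/I_old ≈ 2.55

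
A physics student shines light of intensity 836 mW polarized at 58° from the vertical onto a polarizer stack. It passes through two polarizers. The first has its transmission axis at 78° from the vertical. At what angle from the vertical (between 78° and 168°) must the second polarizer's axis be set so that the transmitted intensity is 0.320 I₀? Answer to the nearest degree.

θ ≈ 131°

I₁ = I₀ cos²(78° − 58°) = I₀ cos²(20°) = 0.883 I₀.
Need I₂/I₀ = 0.32, so cos²(θ − 78°) = 0.32 / 0.883 = 0.3624.
θ − 78° = arccos(√0.3624) = 53.0°, giving θ ≈ 78 + 53.0 = 131.0°.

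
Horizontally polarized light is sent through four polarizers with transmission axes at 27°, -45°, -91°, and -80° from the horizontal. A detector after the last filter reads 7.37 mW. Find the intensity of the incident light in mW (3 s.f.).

I₁ = I₀ cos²(27° − 0°) = I₀ cos²(27°) = 0.7939 I₀.
I₂ = I₁ cos²(-45° − 27°) = 0.7939 I₀ · cos²(72°) = 0.07581 I₀.
I₃ = I₂ cos²(-91° + 45°) = 0.07581 I₀ · cos²(46°) = 0.03658 I₀.
I₄ = I₃ cos²(-80° + 91°) = 0.03658 I₀ · cos²(11°) = 0.03525 I₀.
So 7.37 mW = 0.03525 I₀, giving I₀ = 7.37/0.03525 = 209.1 mW.

I₀ ≈ 209 mW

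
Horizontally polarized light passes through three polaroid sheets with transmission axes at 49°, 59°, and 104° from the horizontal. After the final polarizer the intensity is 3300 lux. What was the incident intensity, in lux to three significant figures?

I₀ ≈ 1.58e4 lux

I₁ = I₀ cos²(49° − 0°) = I₀ cos²(49°) = 0.4304 I₀.
I₂ = I₁ cos²(59° − 49°) = 0.4304 I₀ · cos²(10°) = 0.4174 I₀.
I₃ = I₂ cos²(104° − 59°) = 0.4174 I₀ · cos²(45°) = 0.2087 I₀.
So 3300 lux = 0.2087 I₀, giving I₀ = 3300/0.2087 = 1.581e+04 lux.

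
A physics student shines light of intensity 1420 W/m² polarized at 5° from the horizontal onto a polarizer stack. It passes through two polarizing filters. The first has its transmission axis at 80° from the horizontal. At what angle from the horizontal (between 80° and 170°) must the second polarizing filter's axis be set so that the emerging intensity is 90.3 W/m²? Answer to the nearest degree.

I₁ = I₀ cos²(80° − 5°) = I₀ cos²(75°) = 0.06699 I₀.
Target fraction: 90.3 / 1420 W/m² = 0.06359 of I₀.
Need I₂/I₀ = 0.06359, so cos²(θ − 80°) = 0.06359 / 0.06699 = 0.9493.
θ − 80° = arccos(√0.9493) = 13.0°, giving θ ≈ 80 + 13.0 = 93.0°.

θ ≈ 93°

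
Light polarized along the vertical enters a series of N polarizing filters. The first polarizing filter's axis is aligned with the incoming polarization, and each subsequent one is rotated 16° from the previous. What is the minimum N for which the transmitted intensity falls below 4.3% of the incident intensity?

N = 41

First polarizer is aligned with the polarization: full transmission.
Each further stage multiplies by cos²(16°) = 0.924.
After N polarizers: T = 0.924^(N−1). Require T < 0.043 ⇒ N−1 > ln(0.043)/ln(0.924) = 39.82, so N−1 ≥ 40 and N = 41.
Check: N=41 gives T = 0.0424 < 0.043; N=40 gives T = 0.04588.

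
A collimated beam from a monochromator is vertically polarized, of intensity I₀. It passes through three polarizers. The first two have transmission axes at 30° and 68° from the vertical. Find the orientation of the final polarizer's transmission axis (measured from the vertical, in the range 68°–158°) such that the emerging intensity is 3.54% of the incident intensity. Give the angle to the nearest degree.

I₁ = I₀ cos²(30° − 0°) = I₀ cos²(30°) = 0.75 I₀.
I₂ = I₁ cos²(68° − 30°) = 0.75 I₀ · cos²(38°) = 0.4657 I₀.
Need I₃/I₀ = 0.0354, so cos²(θ − 68°) = 0.0354 / 0.4657 = 0.07601.
θ − 68° = arccos(√0.07601) = 74.0°, giving θ ≈ 68 + 74.0 = 142.0°.

θ ≈ 142°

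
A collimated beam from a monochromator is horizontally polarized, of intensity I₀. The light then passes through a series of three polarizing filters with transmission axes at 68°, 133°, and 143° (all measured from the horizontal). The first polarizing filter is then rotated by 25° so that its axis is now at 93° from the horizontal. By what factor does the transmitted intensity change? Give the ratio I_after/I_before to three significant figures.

I_new/I_old ≈ 0.0641

Before rotation:
By Malus's law, I₁ = I₀ cos²(68° − 0°) = I₀ cos²(68°) = 0.1403 I₀.
I₂ = I₁ cos²(133° − 68°) = 0.1403 I₀ · cos²(65°) = 0.02506 I₀.
I₃ = I₂ cos²(143° − 133°) = 0.02506 I₀ · cos²(10°) = 0.02431 I₀.
After rotation:
I₁ = I₀ cos²(93° − 0°) = I₀ cos²(87°) = 0.002739 I₀.
I₂ = I₁ cos²(133° − 93°) = 0.002739 I₀ · cos²(40°) = 0.001607 I₀.
I₃ = I₂ cos²(143° − 133°) = 0.001607 I₀ · cos²(10°) = 0.001559 I₀.
Ratio = 0.001559 / 0.02431 = 0.06413.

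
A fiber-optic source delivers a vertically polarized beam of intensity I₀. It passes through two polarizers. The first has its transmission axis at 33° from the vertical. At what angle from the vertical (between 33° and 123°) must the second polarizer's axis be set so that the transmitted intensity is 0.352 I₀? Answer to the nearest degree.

By Malus's law, I₁ = I₀ cos²(33° − 0°) = I₀ cos²(33°) = 0.7034 I₀.
Need I₂/I₀ = 0.352, so cos²(θ − 33°) = 0.352 / 0.7034 = 0.5004.
θ − 33° = arccos(√0.5004) = 45.0°, giving θ ≈ 33 + 45.0 = 78.0°.

θ ≈ 78°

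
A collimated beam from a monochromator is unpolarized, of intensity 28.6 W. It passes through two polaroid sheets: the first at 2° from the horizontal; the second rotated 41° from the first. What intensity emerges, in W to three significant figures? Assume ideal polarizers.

I ≈ 8.15 W

Unpolarized light through the first polarizer → I₁ = 28.6 W/2 = 14.3 W, polarized at 2°.
I₂ = I₁ · cos²(41°) = 14.3 · 0.5696 = 8.145 W.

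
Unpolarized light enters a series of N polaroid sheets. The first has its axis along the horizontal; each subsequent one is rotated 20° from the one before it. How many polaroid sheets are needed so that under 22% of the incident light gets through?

N = 8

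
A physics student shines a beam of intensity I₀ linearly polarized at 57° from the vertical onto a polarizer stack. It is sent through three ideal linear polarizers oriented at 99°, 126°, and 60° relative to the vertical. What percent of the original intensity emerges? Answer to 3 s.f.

I₁ = I₀ cos²(99° − 57°) = I₀ cos²(42°) = 0.5523 I₀.
I₂ = I₁ cos²(126° − 99°) = 0.5523 I₀ · cos²(27°) = 0.4384 I₀.
I₃ = I₂ cos²(60° − 126°) = 0.4384 I₀ · cos²(66°) = 0.07253 I₀.
That is 7.253% of the incident intensity.

≈ 7.25%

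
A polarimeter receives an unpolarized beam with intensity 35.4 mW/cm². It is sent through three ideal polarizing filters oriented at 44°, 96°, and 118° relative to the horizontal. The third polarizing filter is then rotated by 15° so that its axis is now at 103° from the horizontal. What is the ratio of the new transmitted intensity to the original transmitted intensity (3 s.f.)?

Before rotation:
Unpolarized light through the first polarizer → I₁ = ½ I₀, now polarized at 44°.
I₂ = I₁ cos²(96° − 44°) = 0.5 I₀ · cos²(52°) = 0.1895 I₀.
I₃ = I₂ cos²(118° − 96°) = 0.1895 I₀ · cos²(22°) = 0.1629 I₀.
After rotation:
Unpolarized light through the first polarizer → I₁ = ½ I₀, now polarized at 44°.
I₂ = I₁ cos²(96° − 44°) = 0.5 I₀ · cos²(52°) = 0.1895 I₀.
I₃ = I₂ cos²(103° − 96°) = 0.1895 I₀ · cos²(7°) = 0.1867 I₀.
Ratio = 0.1867 / 0.1629 = 1.146.

I_new/I_old ≈ 1.15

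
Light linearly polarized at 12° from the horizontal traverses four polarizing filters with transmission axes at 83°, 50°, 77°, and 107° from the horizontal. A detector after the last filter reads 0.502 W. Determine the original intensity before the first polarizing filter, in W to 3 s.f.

I₁ = I₀ cos²(83° − 12°) = I₀ cos²(71°) = 0.106 I₀.
I₂ = I₁ cos²(50° − 83°) = 0.106 I₀ · cos²(33°) = 0.07455 I₀.
I₃ = I₂ cos²(77° − 50°) = 0.07455 I₀ · cos²(27°) = 0.05919 I₀.
I₄ = I₃ cos²(107° − 77°) = 0.05919 I₀ · cos²(30°) = 0.04439 I₀.
So 0.502 W = 0.04439 I₀, giving I₀ = 0.502/0.04439 = 11.31 W.

I₀ ≈ 11.3 W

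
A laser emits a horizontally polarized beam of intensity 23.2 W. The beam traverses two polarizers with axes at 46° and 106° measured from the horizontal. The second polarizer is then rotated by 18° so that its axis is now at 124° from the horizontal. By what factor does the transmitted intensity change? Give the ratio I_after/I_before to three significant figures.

Before rotation:
I₁ = I₀ cos²(46° − 0°) = I₀ cos²(46°) = 0.4826 I₀.
I₂ = I₁ cos²(106° − 46°) = 0.4826 I₀ · cos²(60°) = 0.1206 I₀.
After rotation:
I₁ = I₀ cos²(46° − 0°) = I₀ cos²(46°) = 0.4826 I₀.
I₂ = I₁ cos²(124° − 46°) = 0.4826 I₀ · cos²(78°) = 0.02086 I₀.
Ratio = 0.02086 / 0.1206 = 0.1729.

I_new/I_old ≈ 0.173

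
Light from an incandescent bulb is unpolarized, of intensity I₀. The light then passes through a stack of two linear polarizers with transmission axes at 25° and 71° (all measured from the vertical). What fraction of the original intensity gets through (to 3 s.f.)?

≈ 0.241 I₀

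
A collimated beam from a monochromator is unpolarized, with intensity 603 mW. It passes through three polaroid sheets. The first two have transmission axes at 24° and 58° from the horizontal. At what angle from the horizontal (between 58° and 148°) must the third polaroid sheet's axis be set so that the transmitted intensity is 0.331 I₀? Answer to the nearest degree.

Unpolarized light through the first polarizer → I₁ = ½ I₀, now polarized at 24°.
I₂ = I₁ cos²(58° − 24°) = 0.5 I₀ · cos²(34°) = 0.3437 I₀.
Need I₃/I₀ = 0.331, so cos²(θ − 58°) = 0.331 / 0.3437 = 0.9632.
θ − 58° = arccos(√0.9632) = 11.1°, giving θ ≈ 58 + 11.1 = 69.1°.

θ ≈ 69°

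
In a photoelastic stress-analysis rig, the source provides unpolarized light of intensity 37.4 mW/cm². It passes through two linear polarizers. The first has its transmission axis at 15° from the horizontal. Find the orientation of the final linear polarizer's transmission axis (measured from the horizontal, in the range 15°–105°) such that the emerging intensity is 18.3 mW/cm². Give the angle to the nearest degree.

Unpolarized light through the first polarizer → I₁ = ½ I₀, now polarized at 15°.
Target fraction: 18.3 / 37.4 mW/cm² = 0.4893 of I₀.
Need I₂/I₀ = 0.4893, so cos²(θ − 15°) = 0.4893 / 0.5 = 0.9786.
θ − 15° = arccos(√0.9786) = 8.4°, giving θ ≈ 15 + 8.4 = 23.4°.

θ ≈ 23°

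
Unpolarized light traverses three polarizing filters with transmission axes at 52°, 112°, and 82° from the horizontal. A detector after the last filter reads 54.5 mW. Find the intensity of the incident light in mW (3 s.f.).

Unpolarized light through the first polarizer → I₁ = ½ I₀, now polarized at 52°.
I₂ = I₁ cos²(112° − 52°) = 0.5 I₀ · cos²(60°) = 0.125 I₀.
I₃ = I₂ cos²(82° − 112°) = 0.125 I₀ · cos²(30°) = 0.09375 I₀.
So 54.5 mW = 0.09375 I₀, giving I₀ = 54.5/0.09375 = 581.3 mW.

I₀ ≈ 581 mW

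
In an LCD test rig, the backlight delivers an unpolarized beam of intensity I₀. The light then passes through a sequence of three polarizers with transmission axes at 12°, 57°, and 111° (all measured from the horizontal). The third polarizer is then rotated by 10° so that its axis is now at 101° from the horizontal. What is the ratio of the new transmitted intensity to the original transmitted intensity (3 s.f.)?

I_new/I_old ≈ 1.50

Before rotation:
Unpolarized light through the first polarizer → I₁ = ½ I₀, now polarized at 12°.
I₂ = I₁ cos²(57° − 12°) = 0.5 I₀ · cos²(45°) = 0.25 I₀.
I₃ = I₂ cos²(111° − 57°) = 0.25 I₀ · cos²(54°) = 0.08637 I₀.
After rotation:
Unpolarized light through the first polarizer → I₁ = ½ I₀, now polarized at 12°.
I₂ = I₁ cos²(57° − 12°) = 0.5 I₀ · cos²(45°) = 0.25 I₀.
I₃ = I₂ cos²(101° − 57°) = 0.25 I₀ · cos²(44°) = 0.1294 I₀.
Ratio = 0.1294 / 0.08637 = 1.498.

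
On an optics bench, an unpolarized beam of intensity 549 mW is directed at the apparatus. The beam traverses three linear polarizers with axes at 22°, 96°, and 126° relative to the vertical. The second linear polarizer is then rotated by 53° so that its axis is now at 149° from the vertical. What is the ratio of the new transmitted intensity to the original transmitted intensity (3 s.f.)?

I_new/I_old ≈ 5.39

Before rotation:
Unpolarized light through the first polarizer → I₁ = ½ I₀, now polarized at 22°.
I₂ = I₁ cos²(96° − 22°) = 0.5 I₀ · cos²(74°) = 0.03799 I₀.
I₃ = I₂ cos²(126° − 96°) = 0.03799 I₀ · cos²(30°) = 0.02849 I₀.
After rotation:
Unpolarized light through the first polarizer → I₁ = ½ I₀, now polarized at 22°.
Angle between axes 1 and 2: 53°. I₂ = 0.5 I₀ · cos²(53°) = 0.1811 I₀.
I₃ = I₂ cos²(126° − 149°) = 0.1811 I₀ · cos²(23°) = 0.1534 I₀.
Ratio = 0.1534 / 0.02849 = 5.386.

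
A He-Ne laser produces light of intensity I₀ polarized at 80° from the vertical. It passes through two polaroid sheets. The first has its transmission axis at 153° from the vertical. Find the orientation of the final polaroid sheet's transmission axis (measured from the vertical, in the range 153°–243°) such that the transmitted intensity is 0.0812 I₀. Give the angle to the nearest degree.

θ ≈ 166°

I₁ = I₀ cos²(153° − 80°) = I₀ cos²(73°) = 0.08548 I₀.
Need I₂/I₀ = 0.0812, so cos²(θ − 153°) = 0.0812 / 0.08548 = 0.9499.
θ − 153° = arccos(√0.9499) = 12.9°, giving θ ≈ 153 + 12.9 = 165.9°.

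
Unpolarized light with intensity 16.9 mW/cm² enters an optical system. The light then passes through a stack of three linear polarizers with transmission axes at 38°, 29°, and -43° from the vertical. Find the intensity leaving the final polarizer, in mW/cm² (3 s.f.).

Unpolarized light through the first polarizer → I₁ = 16.9 mW/cm²/2 = 8.45 mW/cm², polarized at 38°.
I₂ = I₁ · cos²(9°) = 8.45 · 0.9755 = 8.243 mW/cm².
I₃ = I₂ · cos²(72°) = 8.243 · 0.09549 = 0.7872 mW/cm².

I ≈ 0.787 mW/cm²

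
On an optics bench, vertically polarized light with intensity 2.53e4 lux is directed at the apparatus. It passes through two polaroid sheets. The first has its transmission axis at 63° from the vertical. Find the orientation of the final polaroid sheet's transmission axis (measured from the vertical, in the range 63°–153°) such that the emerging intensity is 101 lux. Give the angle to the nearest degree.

θ ≈ 145°

By Malus's law, I₁ = I₀ cos²(63° − 0°) = I₀ cos²(63°) = 0.2061 I₀.
Target fraction: 101 / 2.53e4 lux = 0.003992 of I₀.
Need I₂/I₀ = 0.003992, so cos²(θ − 63°) = 0.003992 / 0.2061 = 0.01937.
θ − 63° = arccos(√0.01937) = 82.0°, giving θ ≈ 63 + 82.0 = 145.0°.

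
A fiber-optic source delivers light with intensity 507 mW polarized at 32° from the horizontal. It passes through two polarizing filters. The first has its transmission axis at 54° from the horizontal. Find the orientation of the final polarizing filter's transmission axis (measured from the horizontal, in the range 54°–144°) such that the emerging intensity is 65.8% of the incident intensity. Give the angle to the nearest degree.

θ ≈ 83°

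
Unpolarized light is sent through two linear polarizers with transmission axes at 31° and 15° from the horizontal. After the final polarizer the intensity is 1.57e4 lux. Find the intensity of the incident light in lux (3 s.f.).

I₀ ≈ 3.40e4 lux

Unpolarized light through the first polarizer → I₁ = ½ I₀, now polarized at 31°.
I₂ = I₁ cos²(15° − 31°) = 0.5 I₀ · cos²(16°) = 0.462 I₀.
So 1.57e4 lux = 0.462 I₀, giving I₀ = 1.57e4/0.462 = 3.398e+04 lux.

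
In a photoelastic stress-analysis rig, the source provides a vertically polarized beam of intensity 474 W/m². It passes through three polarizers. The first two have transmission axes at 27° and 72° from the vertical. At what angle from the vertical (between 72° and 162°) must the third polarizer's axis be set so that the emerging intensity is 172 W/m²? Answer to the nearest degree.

θ ≈ 89°

I₁ = I₀ cos²(27° − 0°) = I₀ cos²(27°) = 0.7939 I₀.
I₂ = I₁ cos²(72° − 27°) = 0.7939 I₀ · cos²(45°) = 0.3969 I₀.
Target fraction: 172 / 474 W/m² = 0.3629 of I₀.
Need I₃/I₀ = 0.3629, so cos²(θ − 72°) = 0.3629 / 0.3969 = 0.9142.
θ − 72° = arccos(√0.9142) = 17.0°, giving θ ≈ 72 + 17.0 = 89.0°.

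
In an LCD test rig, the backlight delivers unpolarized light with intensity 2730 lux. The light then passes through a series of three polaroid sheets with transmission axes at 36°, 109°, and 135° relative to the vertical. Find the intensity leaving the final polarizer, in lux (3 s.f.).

I ≈ 94.3 lux

Unpolarized light through the first polarizer → I₁ = 2730 lux/2 = 1365 lux, polarized at 36°.
I₂ = I₁ · cos²(73°) = 1365 · 0.08548 = 116.7 lux.
I₃ = I₂ · cos²(26°) = 116.7 · 0.8078 = 94.26 lux.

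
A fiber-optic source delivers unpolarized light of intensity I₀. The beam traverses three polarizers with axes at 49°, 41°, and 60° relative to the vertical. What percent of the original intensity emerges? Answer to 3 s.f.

Unpolarized light through the first polarizer → I₁ = ½ I₀, now polarized at 49°.
I₂ = I₁ cos²(41° − 49°) = 0.5 I₀ · cos²(8°) = 0.4903 I₀.
I₃ = I₂ cos²(60° − 41°) = 0.4903 I₀ · cos²(19°) = 0.4383 I₀.
That is 43.83% of the incident intensity.

≈ 43.8%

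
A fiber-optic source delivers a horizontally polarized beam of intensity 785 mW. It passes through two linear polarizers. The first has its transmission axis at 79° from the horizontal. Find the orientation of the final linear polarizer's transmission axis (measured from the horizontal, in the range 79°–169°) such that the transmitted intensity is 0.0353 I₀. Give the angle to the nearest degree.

I₁ = I₀ cos²(79° − 0°) = I₀ cos²(79°) = 0.03641 I₀.
Need I₂/I₀ = 0.0353, so cos²(θ − 79°) = 0.0353 / 0.03641 = 0.9696.
θ − 79° = arccos(√0.9696) = 10.0°, giving θ ≈ 79 + 10.0 = 89.0°.

θ ≈ 89°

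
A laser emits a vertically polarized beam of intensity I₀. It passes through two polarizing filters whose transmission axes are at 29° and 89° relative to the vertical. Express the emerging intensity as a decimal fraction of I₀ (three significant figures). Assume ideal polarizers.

≈ 0.191 I₀

By Malus's law, I₁ = I₀ cos²(29° − 0°) = I₀ cos²(29°) = 0.765 I₀.
I₂ = I₁ cos²(89° − 29°) = 0.765 I₀ · cos²(60°) = 0.1912 I₀.
Transmitted fraction = 0.1912.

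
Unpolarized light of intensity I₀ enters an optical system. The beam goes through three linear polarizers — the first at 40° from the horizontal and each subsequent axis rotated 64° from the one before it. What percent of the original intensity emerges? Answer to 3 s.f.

≈ 1.85%

Unpolarized light through the first polarizer → I₁ = ½ I₀, now polarized at 40°.
I₂ = I₁ cos²(64°) = 0.5 · 0.1922 I₀ = 0.09608 I₀.
I₃ = I₂ cos²(64°) = 0.09608 · 0.1922 I₀ = 0.01846 I₀.
That is 1.846% of the incident intensity.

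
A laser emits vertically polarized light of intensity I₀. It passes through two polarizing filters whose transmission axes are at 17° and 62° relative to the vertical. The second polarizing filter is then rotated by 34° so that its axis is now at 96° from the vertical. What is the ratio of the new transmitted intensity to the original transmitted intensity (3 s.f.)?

I_new/I_old ≈ 0.0728

Before rotation:
I₁ = I₀ cos²(17° − 0°) = I₀ cos²(17°) = 0.9145 I₀.
I₂ = I₁ cos²(62° − 17°) = 0.9145 I₀ · cos²(45°) = 0.4573 I₀.
After rotation:
I₁ = I₀ cos²(17° − 0°) = I₀ cos²(17°) = 0.9145 I₀.
I₂ = I₁ cos²(96° − 17°) = 0.9145 I₀ · cos²(79°) = 0.0333 I₀.
Ratio = 0.0333 / 0.4573 = 0.07282.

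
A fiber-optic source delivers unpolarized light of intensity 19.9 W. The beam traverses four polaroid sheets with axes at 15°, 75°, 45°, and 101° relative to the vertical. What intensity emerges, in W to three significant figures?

Unpolarized light through the first polarizer → I₁ = 19.9 W/2 = 9.95 W, polarized at 15°.
I₂ = I₁ · cos²(60°) = 9.95 · 0.25 = 2.488 W.
I₃ = I₂ · cos²(30°) = 2.488 · 0.75 = 1.866 W.
I₄ = I₃ · cos²(56°) = 1.866 · 0.3127 = 0.5834 W.

I ≈ 0.583 W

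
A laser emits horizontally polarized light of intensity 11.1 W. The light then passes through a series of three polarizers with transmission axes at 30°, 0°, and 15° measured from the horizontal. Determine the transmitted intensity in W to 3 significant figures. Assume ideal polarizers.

I ≈ 5.83 W

By Malus's law, I₁ = 11.1 W · cos²(30°) = 8.325 W.
I₂ = I₁ · cos²(30°) = 8.325 · 0.75 = 6.244 W.
I₃ = I₂ · cos²(15°) = 6.244 · 0.933 = 5.825 W.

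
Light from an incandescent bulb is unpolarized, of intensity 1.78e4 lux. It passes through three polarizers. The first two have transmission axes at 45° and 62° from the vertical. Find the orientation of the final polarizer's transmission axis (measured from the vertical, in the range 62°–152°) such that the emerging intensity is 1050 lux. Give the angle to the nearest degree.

θ ≈ 131°

Unpolarized light through the first polarizer → I₁ = ½ I₀, now polarized at 45°.
I₂ = I₁ cos²(62° − 45°) = 0.5 I₀ · cos²(17°) = 0.4573 I₀.
Target fraction: 1050 / 1.78e4 lux = 0.05899 of I₀.
Need I₃/I₀ = 0.05899, so cos²(θ − 62°) = 0.05899 / 0.4573 = 0.129.
θ − 62° = arccos(√0.129) = 69.0°, giving θ ≈ 62 + 69.0 = 131.0°.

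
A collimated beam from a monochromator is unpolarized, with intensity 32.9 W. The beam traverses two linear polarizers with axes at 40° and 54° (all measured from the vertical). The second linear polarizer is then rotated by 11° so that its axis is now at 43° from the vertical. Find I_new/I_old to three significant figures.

I_new/I_old ≈ 1.06

Before rotation:
Unpolarized light through the first polarizer → I₁ = ½ I₀, now polarized at 40°.
I₂ = I₁ cos²(54° − 40°) = 0.5 I₀ · cos²(14°) = 0.4707 I₀.
After rotation:
Unpolarized light through the first polarizer → I₁ = ½ I₀, now polarized at 40°.
I₂ = I₁ cos²(43° − 40°) = 0.5 I₀ · cos²(3°) = 0.4986 I₀.
Ratio = 0.4986 / 0.4707 = 1.059.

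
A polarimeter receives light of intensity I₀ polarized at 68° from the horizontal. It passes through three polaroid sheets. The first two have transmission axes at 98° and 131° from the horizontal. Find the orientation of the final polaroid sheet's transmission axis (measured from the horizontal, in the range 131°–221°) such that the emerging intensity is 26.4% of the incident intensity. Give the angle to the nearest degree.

θ ≈ 176°

I₁ = I₀ cos²(98° − 68°) = I₀ cos²(30°) = 0.75 I₀.
I₂ = I₁ cos²(131° − 98°) = 0.75 I₀ · cos²(33°) = 0.5275 I₀.
Need I₃/I₀ = 0.264, so cos²(θ − 131°) = 0.264 / 0.5275 = 0.5004.
θ − 131° = arccos(√0.5004) = 45.0°, giving θ ≈ 131 + 45.0 = 176.0°.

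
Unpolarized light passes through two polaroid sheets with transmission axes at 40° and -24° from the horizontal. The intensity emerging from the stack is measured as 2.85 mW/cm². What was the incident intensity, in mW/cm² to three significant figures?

I₀ ≈ 29.7 mW/cm²

Unpolarized light through the first polarizer → I₁ = ½ I₀, now polarized at 40°.
I₂ = I₁ cos²(-24° − 40°) = 0.5 I₀ · cos²(64°) = 0.09608 I₀.
So 2.85 mW/cm² = 0.09608 I₀, giving I₀ = 2.85/0.09608 = 29.66 mW/cm².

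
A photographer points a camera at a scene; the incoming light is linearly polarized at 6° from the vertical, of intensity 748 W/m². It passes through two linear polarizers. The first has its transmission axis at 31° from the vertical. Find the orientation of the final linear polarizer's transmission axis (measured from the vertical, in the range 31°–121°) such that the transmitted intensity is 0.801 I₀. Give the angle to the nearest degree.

θ ≈ 40°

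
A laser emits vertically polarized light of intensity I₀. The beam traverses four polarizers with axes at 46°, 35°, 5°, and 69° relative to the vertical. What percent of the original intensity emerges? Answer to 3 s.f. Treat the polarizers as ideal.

≈ 6.70%

By Malus's law, I₁ = I₀ cos²(46° − 0°) = I₀ cos²(46°) = 0.4826 I₀.
I₂ = I₁ cos²(35° − 46°) = 0.4826 I₀ · cos²(11°) = 0.465 I₀.
I₃ = I₂ cos²(5° − 35°) = 0.465 I₀ · cos²(30°) = 0.3487 I₀.
I₄ = I₃ cos²(69° − 5°) = 0.3487 I₀ · cos²(64°) = 0.06702 I₀.
That is 6.702% of the incident intensity.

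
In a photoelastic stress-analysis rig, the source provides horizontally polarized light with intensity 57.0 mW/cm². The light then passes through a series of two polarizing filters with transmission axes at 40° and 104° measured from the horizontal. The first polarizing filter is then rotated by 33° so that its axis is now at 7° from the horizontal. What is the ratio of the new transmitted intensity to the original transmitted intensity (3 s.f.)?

I_new/I_old ≈ 0.130

Before rotation:
By Malus's law, I₁ = I₀ cos²(40° − 0°) = I₀ cos²(40°) = 0.5868 I₀.
I₂ = I₁ cos²(104° − 40°) = 0.5868 I₀ · cos²(64°) = 0.1128 I₀.
After rotation:
I₁ = I₀ cos²(7° − 0°) = I₀ cos²(7°) = 0.9851 I₀.
Angle between axes 1 and 2: 83°. I₂ = 0.9851 I₀ · cos²(83°) = 0.01463 I₀.
Ratio = 0.01463 / 0.1128 = 0.1297.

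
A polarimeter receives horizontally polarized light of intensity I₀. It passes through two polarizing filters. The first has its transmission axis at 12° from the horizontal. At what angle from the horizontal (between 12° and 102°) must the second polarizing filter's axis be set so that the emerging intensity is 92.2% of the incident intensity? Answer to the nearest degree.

θ ≈ 23°

I₁ = I₀ cos²(12° − 0°) = I₀ cos²(12°) = 0.9568 I₀.
Need I₂/I₀ = 0.922, so cos²(θ − 12°) = 0.922 / 0.9568 = 0.9637.
θ − 12° = arccos(√0.9637) = 11.0°, giving θ ≈ 12 + 11.0 = 23.0°.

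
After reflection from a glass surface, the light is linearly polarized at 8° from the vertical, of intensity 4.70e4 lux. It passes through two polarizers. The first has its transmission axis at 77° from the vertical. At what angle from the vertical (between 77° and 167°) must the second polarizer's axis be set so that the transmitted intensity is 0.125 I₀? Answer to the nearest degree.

By Malus's law, I₁ = I₀ cos²(77° − 8°) = I₀ cos²(69°) = 0.1284 I₀.
Need I₂/I₀ = 0.125, so cos²(θ − 77°) = 0.125 / 0.1284 = 0.9733.
θ − 77° = arccos(√0.9733) = 9.4°, giving θ ≈ 77 + 9.4 = 86.4°.

θ ≈ 86°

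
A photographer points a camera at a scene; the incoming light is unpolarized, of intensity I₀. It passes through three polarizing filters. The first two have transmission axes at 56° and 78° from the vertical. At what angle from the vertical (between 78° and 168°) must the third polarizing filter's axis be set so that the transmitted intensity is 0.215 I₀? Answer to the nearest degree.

Unpolarized light through the first polarizer → I₁ = ½ I₀, now polarized at 56°.
I₂ = I₁ cos²(78° − 56°) = 0.5 I₀ · cos²(22°) = 0.4298 I₀.
Need I₃/I₀ = 0.215, so cos²(θ − 78°) = 0.215 / 0.4298 = 0.5002.
θ − 78° = arccos(√0.5002) = 45.0°, giving θ ≈ 78 + 45.0 = 123.0°.

θ ≈ 123°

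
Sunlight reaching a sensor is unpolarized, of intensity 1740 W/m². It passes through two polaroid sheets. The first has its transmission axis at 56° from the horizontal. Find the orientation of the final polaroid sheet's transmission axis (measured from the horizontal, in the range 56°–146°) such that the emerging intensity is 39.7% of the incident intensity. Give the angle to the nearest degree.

Unpolarized light through the first polarizer → I₁ = ½ I₀, now polarized at 56°.
Need I₂/I₀ = 0.397, so cos²(θ − 56°) = 0.397 / 0.5 = 0.794.
θ − 56° = arccos(√0.794) = 27.0°, giving θ ≈ 56 + 27.0 = 83.0°.

θ ≈ 83°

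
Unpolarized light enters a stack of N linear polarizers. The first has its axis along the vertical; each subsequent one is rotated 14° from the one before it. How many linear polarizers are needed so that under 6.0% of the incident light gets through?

N = 37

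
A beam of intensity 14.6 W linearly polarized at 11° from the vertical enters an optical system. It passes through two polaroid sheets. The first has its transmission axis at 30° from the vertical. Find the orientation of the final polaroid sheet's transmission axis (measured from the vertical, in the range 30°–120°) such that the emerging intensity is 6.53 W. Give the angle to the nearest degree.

I₁ = I₀ cos²(30° − 11°) = I₀ cos²(19°) = 0.894 I₀.
Target fraction: 6.53 / 14.6 W = 0.4473 of I₀.
Need I₂/I₀ = 0.4473, so cos²(θ − 30°) = 0.4473 / 0.894 = 0.5003.
θ − 30° = arccos(√0.5003) = 45.0°, giving θ ≈ 30 + 45.0 = 75.0°.

θ ≈ 75°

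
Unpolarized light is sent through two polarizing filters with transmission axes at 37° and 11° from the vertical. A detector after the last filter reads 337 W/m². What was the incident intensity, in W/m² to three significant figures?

I₀ ≈ 834 W/m²

Unpolarized light through the first polarizer → I₁ = ½ I₀, now polarized at 37°.
I₂ = I₁ cos²(11° − 37°) = 0.5 I₀ · cos²(26°) = 0.4039 I₀.
So 337 W/m² = 0.4039 I₀, giving I₀ = 337/0.4039 = 834.3 W/m².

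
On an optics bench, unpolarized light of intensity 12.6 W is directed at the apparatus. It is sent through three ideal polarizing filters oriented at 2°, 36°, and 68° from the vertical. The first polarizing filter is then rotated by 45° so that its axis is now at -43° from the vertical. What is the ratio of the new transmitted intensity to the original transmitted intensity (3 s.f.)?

I_new/I_old ≈ 0.0530

Before rotation:
Unpolarized light through the first polarizer → I₁ = ½ I₀, now polarized at 2°.
I₂ = I₁ cos²(36° − 2°) = 0.5 I₀ · cos²(34°) = 0.3437 I₀.
I₃ = I₂ cos²(68° − 36°) = 0.3437 I₀ · cos²(32°) = 0.2471 I₀.
After rotation:
Unpolarized light through the first polarizer → I₁ = ½ I₀, now polarized at -43°.
I₂ = I₁ cos²(36° + 43°) = 0.5 I₀ · cos²(79°) = 0.0182 I₀.
I₃ = I₂ cos²(68° − 36°) = 0.0182 I₀ · cos²(32°) = 0.01309 I₀.
Ratio = 0.01309 / 0.2471 = 0.05297.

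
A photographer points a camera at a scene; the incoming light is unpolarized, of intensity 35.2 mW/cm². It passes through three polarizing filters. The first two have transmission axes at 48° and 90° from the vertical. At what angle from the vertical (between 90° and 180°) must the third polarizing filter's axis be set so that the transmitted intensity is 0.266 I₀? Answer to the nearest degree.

Unpolarized light through the first polarizer → I₁ = ½ I₀, now polarized at 48°.
I₂ = I₁ cos²(90° − 48°) = 0.5 I₀ · cos²(42°) = 0.2761 I₀.
Need I₃/I₀ = 0.266, so cos²(θ − 90°) = 0.266 / 0.2761 = 0.9633.
θ − 90° = arccos(√0.9633) = 11.0°, giving θ ≈ 90 + 11.0 = 101.0°.

θ ≈ 101°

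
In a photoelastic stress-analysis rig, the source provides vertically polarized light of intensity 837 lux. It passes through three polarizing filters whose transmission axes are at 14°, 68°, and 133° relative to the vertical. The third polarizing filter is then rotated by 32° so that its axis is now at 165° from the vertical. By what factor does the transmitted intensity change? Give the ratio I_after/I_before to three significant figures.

I_new/I_old ≈ 0.0832

Before rotation:
By Malus's law, I₁ = I₀ cos²(14° − 0°) = I₀ cos²(14°) = 0.9415 I₀.
I₂ = I₁ cos²(68° − 14°) = 0.9415 I₀ · cos²(54°) = 0.3253 I₀.
I₃ = I₂ cos²(133° − 68°) = 0.3253 I₀ · cos²(65°) = 0.0581 I₀.
After rotation:
I₁ = I₀ cos²(14° − 0°) = I₀ cos²(14°) = 0.9415 I₀.
I₂ = I₁ cos²(68° − 14°) = 0.9415 I₀ · cos²(54°) = 0.3253 I₀.
Angle between axes 2 and 3: 83°. I₃ = 0.3253 I₀ · cos²(83°) = 0.004831 I₀.
Ratio = 0.004831 / 0.0581 = 0.08316.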